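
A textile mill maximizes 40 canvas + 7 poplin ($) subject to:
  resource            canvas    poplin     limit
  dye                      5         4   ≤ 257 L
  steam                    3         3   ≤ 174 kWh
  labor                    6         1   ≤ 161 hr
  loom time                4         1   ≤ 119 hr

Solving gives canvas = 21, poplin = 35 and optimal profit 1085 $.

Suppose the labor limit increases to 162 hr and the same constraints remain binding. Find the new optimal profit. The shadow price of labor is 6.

Δb = 1, so new z* = 1085 + (6)·(1) = 1085 + 6 = 1091.

1091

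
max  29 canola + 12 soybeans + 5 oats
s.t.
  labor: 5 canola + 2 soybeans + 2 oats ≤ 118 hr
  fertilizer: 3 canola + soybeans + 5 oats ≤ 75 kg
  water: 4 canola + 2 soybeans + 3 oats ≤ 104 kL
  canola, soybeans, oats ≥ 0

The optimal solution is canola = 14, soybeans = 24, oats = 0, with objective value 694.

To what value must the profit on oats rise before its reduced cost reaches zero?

13

Binding: labor and water. Non-binding: fertilizer (9 unused).
By complementary slackness, y = 0 for the non-binding constraint.
The binding rows give the dual system: 5·y_labor + 4·y_water = 29 and 2·y_labor + 2·y_water = 12.
This yields shadow prices y_labor = 5, y_water = 1.
oats enters the basis when its profit ≥ yᵀa₃ = 5·2 + 1·3 = 13.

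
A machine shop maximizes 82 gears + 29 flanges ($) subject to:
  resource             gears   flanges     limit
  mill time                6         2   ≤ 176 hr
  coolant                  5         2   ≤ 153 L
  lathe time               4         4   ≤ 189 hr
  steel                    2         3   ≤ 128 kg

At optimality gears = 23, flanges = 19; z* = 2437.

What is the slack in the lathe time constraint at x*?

lathe time used = 4·23 + 4·19 = 168; slack = 189 − 168 = 21.

21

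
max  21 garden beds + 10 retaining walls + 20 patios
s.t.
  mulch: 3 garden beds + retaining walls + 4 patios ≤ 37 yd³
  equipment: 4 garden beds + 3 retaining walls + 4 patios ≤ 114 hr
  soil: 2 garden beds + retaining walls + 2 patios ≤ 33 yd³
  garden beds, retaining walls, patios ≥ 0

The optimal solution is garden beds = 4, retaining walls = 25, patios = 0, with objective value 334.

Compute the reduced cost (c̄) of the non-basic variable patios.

-2

Binding: mulch and soil. Non-binding: equipment (23 unused).
By complementary slackness, y = 0 for the non-binding constraint.
The binding rows give the dual system: 3·y_mulch + 2·y_soil = 21 and 1·y_mulch + 1·y_soil = 10.
→ y_mulch = 1 and y_soil = 9.
Reduced cost of patios: c₃ − yᵀa₃ = 20 − (1·4 + 9·2) = 20 − 22 = -2.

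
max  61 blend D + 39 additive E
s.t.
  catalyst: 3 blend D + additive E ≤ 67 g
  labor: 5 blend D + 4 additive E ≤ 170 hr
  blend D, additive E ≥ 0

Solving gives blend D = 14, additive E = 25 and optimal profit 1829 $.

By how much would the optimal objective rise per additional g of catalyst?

At the optimum: catalyst uses 67 of 67 (binding); labor uses 170 of 170 (binding).
Dual feasibility on the basic columns requires 3·y_catalyst + 5·y_labor = 61, 1·y_catalyst + 4·y_labor = 39.
Solving: y_catalyst = 7, y_labor = 8.
Shadow price of catalyst = 7.

7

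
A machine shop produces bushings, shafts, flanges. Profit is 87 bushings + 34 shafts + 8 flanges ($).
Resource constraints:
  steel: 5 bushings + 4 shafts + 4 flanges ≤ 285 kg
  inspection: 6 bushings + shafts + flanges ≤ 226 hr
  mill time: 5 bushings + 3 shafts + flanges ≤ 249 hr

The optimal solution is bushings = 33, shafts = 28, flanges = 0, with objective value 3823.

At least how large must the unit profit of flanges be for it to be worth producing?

Binding: inspection and mill time. Non-binding: steel (8 unused).
Since steel is not tight, its dual is 0.
The binding rows give the dual system: 6·y_inspection + 5·y_mill time = 87 and 1·y_inspection + 3·y_mill time = 34.
Solving: y_inspection = 7, y_mill time = 9.
flanges enters the basis when its profit ≥ yᵀa₃ = 7·1 + 9·1 = 16.

16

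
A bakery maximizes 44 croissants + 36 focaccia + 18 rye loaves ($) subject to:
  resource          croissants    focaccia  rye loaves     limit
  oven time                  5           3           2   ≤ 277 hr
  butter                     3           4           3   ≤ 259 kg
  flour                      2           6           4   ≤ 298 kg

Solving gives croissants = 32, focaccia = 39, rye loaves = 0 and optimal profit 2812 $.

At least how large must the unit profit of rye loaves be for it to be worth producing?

Binding: oven time and flour. Non-binding: butter (7 unused).
Slack constraints have shadow price 0 (complementary slackness).
The binding rows give the dual system: 5·y_oven time + 2·y_flour = 44 and 3·y_oven time + 6·y_flour = 36.
This yields shadow prices y_oven time = 8, y_flour = 2.
rye loaves enters the basis when its profit ≥ yᵀa₃ = 8·2 + 2·4 = 24.

24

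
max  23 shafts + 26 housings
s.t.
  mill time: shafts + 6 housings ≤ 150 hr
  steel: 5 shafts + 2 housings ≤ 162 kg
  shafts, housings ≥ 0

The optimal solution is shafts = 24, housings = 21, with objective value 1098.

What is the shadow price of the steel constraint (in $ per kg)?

4

Check each constraint at x*: mill time 150/150 (tight); steel 162/162 (tight).
From A_Bᵀ y = c: 1·y_mill time + 5·y_steel = 23; 6·y_mill time + 2·y_steel = 26.
This yields shadow prices y_mill time = 3, y_steel = 4.
Shadow price of steel = 4.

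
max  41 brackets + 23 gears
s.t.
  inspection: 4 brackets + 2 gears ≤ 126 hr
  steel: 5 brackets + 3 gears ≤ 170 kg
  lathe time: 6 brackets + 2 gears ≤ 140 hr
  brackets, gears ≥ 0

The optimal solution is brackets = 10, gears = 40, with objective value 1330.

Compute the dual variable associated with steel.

7

At the optimum: inspection uses 120 of 126 (slack = 6); steel uses 170 of 170 (binding); lathe time uses 140 of 140 (binding).
By complementary slackness, y = 0 for the non-binding constraint.
From A_Bᵀ y = c: 5·y_steel + 6·y_lathe time = 41; 3·y_steel + 2·y_lathe time = 23.
Solving: y_steel = 7, y_lathe time = 1.
Shadow price of steel = 7.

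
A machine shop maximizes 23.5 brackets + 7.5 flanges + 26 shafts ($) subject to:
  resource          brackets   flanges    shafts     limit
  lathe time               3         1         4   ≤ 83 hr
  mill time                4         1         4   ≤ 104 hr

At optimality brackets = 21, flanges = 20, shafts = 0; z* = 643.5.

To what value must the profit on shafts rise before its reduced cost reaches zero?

30

Both lathe time and mill time are binding at x*.
Dual feasibility on the basic columns requires 3·y_lathe time + 4·y_mill time = 23.5, 1·y_lathe time + 1·y_mill time = 7.5.
Solving: y_lathe time = 6.5, y_mill time = 1.
shafts enters the basis when its profit ≥ yᵀa₃ = 6.5·4 + 1·4 = 30.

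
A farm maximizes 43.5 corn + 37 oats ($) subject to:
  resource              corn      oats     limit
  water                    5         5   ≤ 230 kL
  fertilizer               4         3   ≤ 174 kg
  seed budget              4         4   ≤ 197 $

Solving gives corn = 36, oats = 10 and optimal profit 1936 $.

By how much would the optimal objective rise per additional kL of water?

At the optimum: water uses 230 of 230 (binding); fertilizer uses 174 of 174 (binding); seed budget uses 184 of 197 (slack = 13).
By complementary slackness, y = 0 for the non-binding constraint.
The binding rows give the dual system: 5·y_water + 4·y_fertilizer = 43.5 and 5·y_water + 3·y_fertilizer = 37.
This yields shadow prices y_water = 3.5, y_fertilizer = 6.5.
Shadow price of water = 3.5.

3.5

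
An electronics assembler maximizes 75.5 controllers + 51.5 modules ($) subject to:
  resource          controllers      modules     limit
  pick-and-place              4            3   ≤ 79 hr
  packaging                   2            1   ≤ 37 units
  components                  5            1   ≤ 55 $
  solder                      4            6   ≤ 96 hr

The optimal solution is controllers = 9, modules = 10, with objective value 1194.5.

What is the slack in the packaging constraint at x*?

packaging used = 2·9 + 1·10 = 28; slack = 37 − 28 = 9.

9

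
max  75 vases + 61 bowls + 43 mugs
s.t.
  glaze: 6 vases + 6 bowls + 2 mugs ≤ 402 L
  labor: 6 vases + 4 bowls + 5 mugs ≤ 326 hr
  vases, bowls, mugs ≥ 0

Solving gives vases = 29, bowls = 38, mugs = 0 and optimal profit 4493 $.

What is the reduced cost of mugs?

-3

Check each constraint at x*: glaze 402/402 (tight); labor 326/326 (tight).
Dual feasibility on the basic columns requires 6·y_glaze + 6·y_labor = 75, 6·y_glaze + 4·y_labor = 61.
→ y_glaze = 5.5 and y_labor = 7.
Reduced cost of mugs: c₃ − yᵀa₃ = 43 − (5.5·2 + 7·5) = 43 − 46 = -3.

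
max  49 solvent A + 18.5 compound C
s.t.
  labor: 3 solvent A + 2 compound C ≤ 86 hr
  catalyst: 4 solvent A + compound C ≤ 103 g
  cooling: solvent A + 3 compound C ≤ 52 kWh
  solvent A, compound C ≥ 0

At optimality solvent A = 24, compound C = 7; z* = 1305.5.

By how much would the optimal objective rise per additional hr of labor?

Check each constraint at x*: labor 86/86 (tight); catalyst 103/103 (tight); cooling 45/52 (slack 7).
Slack constraints have shadow price 0 (complementary slackness).
From A_Bᵀ y = c: 3·y_labor + 4·y_catalyst = 49; 2·y_labor + 1·y_catalyst = 18.5.
This yields shadow prices y_labor = 5, y_catalyst = 8.5.
Shadow price of labor = 5.

5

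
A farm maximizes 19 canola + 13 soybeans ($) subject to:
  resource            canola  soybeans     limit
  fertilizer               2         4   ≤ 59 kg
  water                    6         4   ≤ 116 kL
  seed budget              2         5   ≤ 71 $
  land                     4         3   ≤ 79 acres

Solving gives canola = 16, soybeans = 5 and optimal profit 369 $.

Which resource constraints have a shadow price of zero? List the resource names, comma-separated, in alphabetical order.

fertilizer, seed budget

fertilizer: 52/59 (slack 7)
water: 116/116 (binding)
seed budget: 57/71 (slack 14)
land: 79/79 (binding)
By complementary slackness, a constraint with positive slack has shadow price 0 → fertilizer, seed budget.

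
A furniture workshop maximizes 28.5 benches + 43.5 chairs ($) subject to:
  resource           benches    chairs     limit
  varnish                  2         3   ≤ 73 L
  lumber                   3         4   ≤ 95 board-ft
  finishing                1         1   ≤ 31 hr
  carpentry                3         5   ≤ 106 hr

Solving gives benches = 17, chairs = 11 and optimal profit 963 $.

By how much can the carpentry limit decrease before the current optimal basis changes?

Binding constraints: lumber, carpentry. The basis is B = [[3,4],[3,5]] with det 3.
Per unit decrease in carpentry, x* moves by d = (1.3333, -1).
The basis stays optimal until finishing becomes binding; allowable decrease = 9 hr.

9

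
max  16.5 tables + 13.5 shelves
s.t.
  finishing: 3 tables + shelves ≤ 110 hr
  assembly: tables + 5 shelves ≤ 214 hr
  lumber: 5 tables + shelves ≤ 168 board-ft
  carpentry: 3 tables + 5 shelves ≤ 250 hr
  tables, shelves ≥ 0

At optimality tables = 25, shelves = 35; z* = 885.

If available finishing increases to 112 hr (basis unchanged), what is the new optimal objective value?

892

Binding: finishing and carpentry. Non-binding: assembly (14 unused), lumber (8 unused).
Since assembly, lumber are not tight, their duals are 0.
The binding rows give the dual system: 3·y_finishing + 3·y_carpentry = 16.5 and 1·y_finishing + 5·y_carpentry = 13.5.
→ y_finishing = 3.5 and y_carpentry = 2.
Δz = y_finishing·Δb = 3.5 × (2) = 7, so new z* = 885 + 7 = 892.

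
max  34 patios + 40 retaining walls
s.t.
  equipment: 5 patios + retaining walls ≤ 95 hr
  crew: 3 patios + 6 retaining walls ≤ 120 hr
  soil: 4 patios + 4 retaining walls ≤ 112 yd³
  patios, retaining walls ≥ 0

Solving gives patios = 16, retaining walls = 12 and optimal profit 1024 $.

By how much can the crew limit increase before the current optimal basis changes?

48

Binding constraints: crew, soil. The basis is B = [[3,6],[4,4]] with det -12.
Per unit increase in crew, x* moves by d = (-0.3333, 0.3333).
The basis stays optimal until patios reaches 0; allowable increase = 48 hr.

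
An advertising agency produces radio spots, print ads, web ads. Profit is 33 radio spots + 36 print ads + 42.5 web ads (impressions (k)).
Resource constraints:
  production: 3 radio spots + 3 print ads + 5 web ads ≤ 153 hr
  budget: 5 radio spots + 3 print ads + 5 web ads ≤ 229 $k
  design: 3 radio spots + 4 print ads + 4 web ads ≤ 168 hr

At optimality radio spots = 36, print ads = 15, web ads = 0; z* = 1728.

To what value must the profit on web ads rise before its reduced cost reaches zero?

52

At the optimum: production uses 153 of 153 (binding); budget uses 225 of 229 (slack = 4); design uses 168 of 168 (binding).
Slack constraints have shadow price 0 (complementary slackness).
Dual feasibility on the basic columns requires 3·y_production + 3·y_design = 33, 3·y_production + 4·y_design = 36.
Solving: y_production = 8, y_design = 3.
web ads enters the basis when its profit ≥ yᵀa₃ = 8·5 + 3·4 = 52.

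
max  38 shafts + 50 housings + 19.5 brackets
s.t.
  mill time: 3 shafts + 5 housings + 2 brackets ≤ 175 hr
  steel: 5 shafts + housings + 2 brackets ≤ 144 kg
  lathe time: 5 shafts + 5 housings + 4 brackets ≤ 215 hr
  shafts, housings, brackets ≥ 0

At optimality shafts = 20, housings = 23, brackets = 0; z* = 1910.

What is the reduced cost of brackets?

-8.5

Binding: mill time and lathe time. Non-binding: steel (21 unused).
By complementary slackness, y = 0 for the non-binding constraint.
The binding rows give the dual system: 3·y_mill time + 5·y_lathe time = 38 and 5·y_mill time + 5·y_lathe time = 50.
This yields shadow prices y_mill time = 6, y_lathe time = 4.
Reduced cost of brackets: c₃ − yᵀa₃ = 19.5 − (6·2 + 4·4) = 19.5 − 28 = -8.5.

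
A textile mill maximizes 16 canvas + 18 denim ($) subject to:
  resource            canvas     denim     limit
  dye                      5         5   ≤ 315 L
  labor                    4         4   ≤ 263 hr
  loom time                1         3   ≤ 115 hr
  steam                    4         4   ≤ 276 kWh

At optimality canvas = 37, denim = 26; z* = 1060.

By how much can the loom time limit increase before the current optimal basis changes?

74

Binding constraints: dye, loom time. The basis is B = [[5,5],[1,3]] with det 10.
Per unit increase in loom time, x* moves by d = (-0.5, 0.5).
The basis stays optimal until canvas reaches 0; allowable increase = 74 hr.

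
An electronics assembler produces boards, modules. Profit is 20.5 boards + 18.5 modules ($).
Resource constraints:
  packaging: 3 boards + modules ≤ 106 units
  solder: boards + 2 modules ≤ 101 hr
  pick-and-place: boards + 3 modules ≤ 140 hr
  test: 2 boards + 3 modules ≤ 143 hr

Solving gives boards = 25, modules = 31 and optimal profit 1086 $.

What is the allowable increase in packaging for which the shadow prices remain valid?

108.5

Binding constraints: packaging, test. The basis is B = [[3,1],[2,3]] with det 7.
Per unit increase in packaging, x* moves by d = (0.4286, -0.2857).
The basis stays optimal until modules reaches 0; allowable increase = 108.5 units.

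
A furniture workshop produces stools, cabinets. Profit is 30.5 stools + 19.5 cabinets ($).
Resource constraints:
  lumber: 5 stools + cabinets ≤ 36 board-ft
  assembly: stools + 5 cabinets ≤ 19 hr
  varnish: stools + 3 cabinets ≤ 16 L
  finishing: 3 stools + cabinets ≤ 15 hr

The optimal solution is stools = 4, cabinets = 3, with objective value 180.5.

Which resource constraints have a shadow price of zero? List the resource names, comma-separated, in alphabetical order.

lumber, varnish

lumber: 23/36 (slack 13)
assembly: 19/19 (binding)
varnish: 13/16 (slack 3)
finishing: 15/15 (binding)
By complementary slackness, a constraint with positive slack has shadow price 0 → lumber, varnish.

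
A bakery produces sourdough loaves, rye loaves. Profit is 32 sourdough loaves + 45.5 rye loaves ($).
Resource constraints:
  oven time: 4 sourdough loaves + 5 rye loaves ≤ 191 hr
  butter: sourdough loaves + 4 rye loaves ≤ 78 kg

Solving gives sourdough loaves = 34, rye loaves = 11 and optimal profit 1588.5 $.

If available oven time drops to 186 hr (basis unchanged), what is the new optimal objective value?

1551

Check each constraint at x*: oven time 191/191 (tight); butter 78/78 (tight).
Dual feasibility on the basic columns requires 4·y_oven time + 1·y_butter = 32, 5·y_oven time + 4·y_butter = 45.5.
→ y_oven time = 7.5 and y_butter = 2.
Δz = y_oven time·Δb = 7.5 × (-5) = -37.5, so new z* = 1588.5 − 37.5 = 1551.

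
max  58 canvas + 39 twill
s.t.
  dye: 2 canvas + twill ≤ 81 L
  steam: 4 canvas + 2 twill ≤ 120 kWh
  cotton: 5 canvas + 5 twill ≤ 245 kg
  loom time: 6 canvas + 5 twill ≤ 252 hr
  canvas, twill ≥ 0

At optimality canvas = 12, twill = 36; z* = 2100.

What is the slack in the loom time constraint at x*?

loom time used = 6·12 + 5·36 = 252; slack = 252 − 252 = 0.

0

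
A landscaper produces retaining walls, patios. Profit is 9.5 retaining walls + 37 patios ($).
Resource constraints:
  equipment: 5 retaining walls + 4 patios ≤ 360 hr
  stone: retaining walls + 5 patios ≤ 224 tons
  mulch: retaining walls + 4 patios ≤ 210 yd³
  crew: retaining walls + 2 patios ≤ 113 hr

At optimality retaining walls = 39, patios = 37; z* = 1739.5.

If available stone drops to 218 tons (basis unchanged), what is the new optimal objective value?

At the optimum: equipment uses 343 of 360 (slack = 17); stone uses 224 of 224 (binding); mulch uses 187 of 210 (slack = 23); crew uses 113 of 113 (binding).
Slack constraints have shadow price 0 (complementary slackness).
The binding rows give the dual system: 1·y_stone + 1·y_crew = 9.5 and 5·y_stone + 2·y_crew = 37.
This yields shadow prices y_stone = 6, y_crew = 3.5.
Δz = y_stone·Δb = 6 × (-6) = -36, so new z* = 1739.5 − 36 = 1703.5.

1703.5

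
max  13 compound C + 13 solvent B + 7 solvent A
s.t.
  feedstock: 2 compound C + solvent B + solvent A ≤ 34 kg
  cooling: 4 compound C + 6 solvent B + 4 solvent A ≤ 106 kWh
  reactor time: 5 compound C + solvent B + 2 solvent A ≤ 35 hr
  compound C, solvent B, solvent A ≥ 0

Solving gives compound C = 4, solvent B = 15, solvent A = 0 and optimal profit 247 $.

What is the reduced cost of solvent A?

Check each constraint at x*: feedstock 23/34 (slack 11); cooling 106/106 (tight); reactor time 35/35 (tight).
By complementary slackness, y = 0 for the non-binding constraint.
Dual feasibility on the basic columns requires 4·y_cooling + 5·y_reactor time = 13, 6·y_cooling + 1·y_reactor time = 13.
→ y_cooling = 2 and y_reactor time = 1.
Reduced cost of solvent A: c₃ − yᵀa₃ = 7 − (2·4 + 1·2) = 7 − 10 = -3.

-3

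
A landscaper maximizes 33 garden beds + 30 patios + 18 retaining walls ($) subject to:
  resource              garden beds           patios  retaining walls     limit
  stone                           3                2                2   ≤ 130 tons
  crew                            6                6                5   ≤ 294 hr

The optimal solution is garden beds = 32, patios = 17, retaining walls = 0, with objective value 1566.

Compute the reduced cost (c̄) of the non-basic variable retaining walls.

At the optimum: stone uses 130 of 130 (binding); crew uses 294 of 294 (binding).
The binding rows give the dual system: 3·y_stone + 6·y_crew = 33 and 2·y_stone + 6·y_crew = 30.
→ y_stone = 3 and y_crew = 4.
Reduced cost of retaining walls: c₃ − yᵀa₃ = 18 − (3·2 + 4·5) = 18 − 26 = -8.

-8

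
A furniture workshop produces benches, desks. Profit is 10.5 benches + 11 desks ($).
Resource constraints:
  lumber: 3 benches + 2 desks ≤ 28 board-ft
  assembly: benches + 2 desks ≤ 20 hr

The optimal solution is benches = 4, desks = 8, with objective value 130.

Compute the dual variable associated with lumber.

Both lumber and assembly are binding at x*.
Dual feasibility on the basic columns requires 3·y_lumber + 1·y_assembly = 10.5, 2·y_lumber + 2·y_assembly = 11.
Solving: y_lumber = 2.5, y_assembly = 3.
Shadow price of lumber = 2.5.

2.5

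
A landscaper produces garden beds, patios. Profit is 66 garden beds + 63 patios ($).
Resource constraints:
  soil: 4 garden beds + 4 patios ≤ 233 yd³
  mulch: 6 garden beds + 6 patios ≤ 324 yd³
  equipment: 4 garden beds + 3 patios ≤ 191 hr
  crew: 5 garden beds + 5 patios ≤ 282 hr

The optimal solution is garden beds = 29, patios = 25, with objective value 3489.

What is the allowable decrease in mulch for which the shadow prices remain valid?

Binding constraints: mulch, equipment. The basis is B = [[6,6],[4,3]] with det -6.
Per unit decrease in mulch, x* moves by d = (0.5, -0.6667).
The basis stays optimal until patios reaches 0; allowable decrease = 37.5 yd³.

37.5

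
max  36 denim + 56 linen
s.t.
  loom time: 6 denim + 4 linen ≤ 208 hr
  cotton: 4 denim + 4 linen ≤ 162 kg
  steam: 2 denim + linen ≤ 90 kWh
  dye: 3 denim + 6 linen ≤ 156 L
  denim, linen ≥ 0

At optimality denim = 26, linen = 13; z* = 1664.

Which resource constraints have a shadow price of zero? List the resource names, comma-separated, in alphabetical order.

loom time: 208/208 (binding)
cotton: 156/162 (slack 6)
steam: 65/90 (slack 25)
dye: 156/156 (binding)
By complementary slackness, a constraint with positive slack has shadow price 0 → cotton, steam.

cotton, steam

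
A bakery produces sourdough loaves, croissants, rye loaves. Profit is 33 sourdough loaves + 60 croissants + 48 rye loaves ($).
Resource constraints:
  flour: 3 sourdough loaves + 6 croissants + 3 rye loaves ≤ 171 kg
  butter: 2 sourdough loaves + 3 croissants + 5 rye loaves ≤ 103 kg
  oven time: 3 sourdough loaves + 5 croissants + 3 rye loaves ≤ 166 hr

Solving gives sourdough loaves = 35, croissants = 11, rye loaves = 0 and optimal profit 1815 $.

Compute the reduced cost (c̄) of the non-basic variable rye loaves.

-3

Binding: flour and butter. Non-binding: oven time (6 unused).
Since oven time is not tight, its dual is 0.
The binding rows give the dual system: 3·y_flour + 2·y_butter = 33 and 6·y_flour + 3·y_butter = 60.
This yields shadow prices y_flour = 7, y_butter = 6.
Reduced cost of rye loaves: c₃ − yᵀa₃ = 48 − (7·3 + 6·5) = 48 − 51 = -3.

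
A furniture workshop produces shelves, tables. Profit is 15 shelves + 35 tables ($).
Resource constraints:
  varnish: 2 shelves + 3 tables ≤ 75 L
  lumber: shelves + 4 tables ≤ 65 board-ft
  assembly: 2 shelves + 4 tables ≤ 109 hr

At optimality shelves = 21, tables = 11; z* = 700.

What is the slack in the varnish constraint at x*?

varnish used = 2·21 + 3·11 = 75; slack = 75 − 75 = 0.

0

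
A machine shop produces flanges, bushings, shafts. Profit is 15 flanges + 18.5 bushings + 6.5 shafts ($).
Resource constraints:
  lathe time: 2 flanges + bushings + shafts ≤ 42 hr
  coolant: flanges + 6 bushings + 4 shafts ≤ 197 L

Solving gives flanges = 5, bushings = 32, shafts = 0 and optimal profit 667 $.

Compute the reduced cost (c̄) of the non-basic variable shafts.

-8

At the optimum: lathe time uses 42 of 42 (binding); coolant uses 197 of 197 (binding).
From A_Bᵀ y = c: 2·y_lathe time + 1·y_coolant = 15; 1·y_lathe time + 6·y_coolant = 18.5.
Solving: y_lathe time = 6.5, y_coolant = 2.
Reduced cost of shafts: c₃ − yᵀa₃ = 6.5 − (6.5·1 + 2·4) = 6.5 − 14.5 = -8.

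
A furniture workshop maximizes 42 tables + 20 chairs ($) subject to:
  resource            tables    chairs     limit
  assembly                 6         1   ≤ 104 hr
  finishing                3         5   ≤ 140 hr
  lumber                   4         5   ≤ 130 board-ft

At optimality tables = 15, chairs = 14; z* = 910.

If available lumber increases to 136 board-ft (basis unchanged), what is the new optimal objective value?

Binding: assembly and lumber. Non-binding: finishing (25 unused).
Slack constraints have shadow price 0 (complementary slackness).
Dual feasibility on the basic columns requires 6·y_assembly + 4·y_lumber = 42, 1·y_assembly + 5·y_lumber = 20.
This yields shadow prices y_assembly = 5, y_lumber = 3.
Δz = y_lumber·Δb = 3 × (6) = 18, so new z* = 910 + 18 = 928.

928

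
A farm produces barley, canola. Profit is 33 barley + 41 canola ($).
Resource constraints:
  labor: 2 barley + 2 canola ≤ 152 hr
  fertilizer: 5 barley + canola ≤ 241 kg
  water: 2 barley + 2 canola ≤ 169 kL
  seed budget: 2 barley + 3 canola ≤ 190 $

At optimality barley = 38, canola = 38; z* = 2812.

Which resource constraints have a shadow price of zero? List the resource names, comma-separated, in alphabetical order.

labor: 152/152 (binding)
fertilizer: 228/241 (slack 13)
water: 152/169 (slack 17)
seed budget: 190/190 (binding)
By complementary slackness, a constraint with positive slack has shadow price 0 → fertilizer, water.

fertilizer, water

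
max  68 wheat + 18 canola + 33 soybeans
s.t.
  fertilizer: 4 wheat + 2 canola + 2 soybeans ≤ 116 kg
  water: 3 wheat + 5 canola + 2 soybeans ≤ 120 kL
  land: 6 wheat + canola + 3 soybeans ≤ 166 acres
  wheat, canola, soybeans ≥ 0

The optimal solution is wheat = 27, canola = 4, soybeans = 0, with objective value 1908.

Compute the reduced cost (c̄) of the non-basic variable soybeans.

-1

Check each constraint at x*: fertilizer 116/116 (tight); water 101/120 (slack 19); land 166/166 (tight).
Since water is not tight, its dual is 0.
Dual feasibility on the basic columns requires 4·y_fertilizer + 6·y_land = 68, 2·y_fertilizer + 1·y_land = 18.
→ y_fertilizer = 5 and y_land = 8.
Reduced cost of soybeans: c₃ − yᵀa₃ = 33 − (5·2 + 8·3) = 33 − 34 = -1.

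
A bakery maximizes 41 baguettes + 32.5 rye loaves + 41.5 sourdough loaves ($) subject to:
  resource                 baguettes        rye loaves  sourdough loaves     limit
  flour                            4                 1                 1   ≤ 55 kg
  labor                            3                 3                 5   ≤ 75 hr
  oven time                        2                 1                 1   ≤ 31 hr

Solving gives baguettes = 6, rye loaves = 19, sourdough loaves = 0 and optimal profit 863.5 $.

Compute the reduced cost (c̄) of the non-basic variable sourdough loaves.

At the optimum: flour uses 43 of 55 (slack = 12); labor uses 75 of 75 (binding); oven time uses 31 of 31 (binding).
Slack constraints have shadow price 0 (complementary slackness).
From A_Bᵀ y = c: 3·y_labor + 2·y_oven time = 41; 3·y_labor + 1·y_oven time = 32.5.
→ y_labor = 8 and y_oven time = 8.5.
Reduced cost of sourdough loaves: c₃ − yᵀa₃ = 41.5 − (8·5 + 8.5·1) = 41.5 − 48.5 = -7.

-7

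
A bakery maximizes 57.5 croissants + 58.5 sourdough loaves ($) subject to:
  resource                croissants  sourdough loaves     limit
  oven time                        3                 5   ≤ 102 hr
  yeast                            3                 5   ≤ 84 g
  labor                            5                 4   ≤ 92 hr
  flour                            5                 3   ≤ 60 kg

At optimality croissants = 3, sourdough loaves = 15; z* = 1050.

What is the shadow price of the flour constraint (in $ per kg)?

Check each constraint at x*: oven time 84/102 (slack 18); yeast 84/84 (tight); labor 75/92 (slack 17); flour 60/60 (tight).
Since oven time, labor are not tight, their duals are 0.
From A_Bᵀ y = c: 3·y_yeast + 5·y_flour = 57.5; 5·y_yeast + 3·y_flour = 58.5.
Solving: y_yeast = 7.5, y_flour = 7.
Shadow price of flour = 7.

7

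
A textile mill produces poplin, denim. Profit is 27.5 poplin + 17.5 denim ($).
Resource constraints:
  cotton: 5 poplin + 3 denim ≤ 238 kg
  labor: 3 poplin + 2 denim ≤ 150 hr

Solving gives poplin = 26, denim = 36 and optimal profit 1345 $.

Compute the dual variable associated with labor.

Check each constraint at x*: cotton 238/238 (tight); labor 150/150 (tight).
Dual feasibility on the basic columns requires 5·y_cotton + 3·y_labor = 27.5, 3·y_cotton + 2·y_labor = 17.5.
This yields shadow prices y_cotton = 2.5, y_labor = 5.
Shadow price of labor = 5.

5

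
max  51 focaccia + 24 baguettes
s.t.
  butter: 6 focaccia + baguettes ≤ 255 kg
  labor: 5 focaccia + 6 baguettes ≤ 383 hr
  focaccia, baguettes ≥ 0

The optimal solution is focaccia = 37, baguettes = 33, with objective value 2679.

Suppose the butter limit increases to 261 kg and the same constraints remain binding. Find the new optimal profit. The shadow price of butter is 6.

Δb = 6, so new z* = 2679 + (6)·(6) = 2679 + 36 = 2715.

2715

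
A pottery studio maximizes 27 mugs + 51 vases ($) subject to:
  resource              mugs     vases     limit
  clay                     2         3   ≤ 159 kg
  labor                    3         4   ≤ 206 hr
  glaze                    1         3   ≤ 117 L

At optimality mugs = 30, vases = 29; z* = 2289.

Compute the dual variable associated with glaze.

Check each constraint at x*: clay 147/159 (slack 12); labor 206/206 (tight); glaze 117/117 (tight).
Since clay is not tight, its dual is 0.
Dual feasibility on the basic columns requires 3·y_labor + 1·y_glaze = 27, 4·y_labor + 3·y_glaze = 51.
→ y_labor = 6 and y_glaze = 9.
Shadow price of glaze = 9.

9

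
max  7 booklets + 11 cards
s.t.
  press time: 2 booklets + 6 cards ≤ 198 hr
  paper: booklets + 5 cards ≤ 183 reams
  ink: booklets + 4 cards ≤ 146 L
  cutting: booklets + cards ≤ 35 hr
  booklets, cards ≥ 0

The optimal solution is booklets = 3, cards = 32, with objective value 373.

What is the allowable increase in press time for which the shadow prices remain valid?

12

Binding constraints: press time, cutting. The basis is B = [[2,6],[1,1]] with det -4.
Per unit increase in press time, x* moves by d = (-0.25, 0.25).
The basis stays optimal until booklets reaches 0; allowable increase = 12 hr.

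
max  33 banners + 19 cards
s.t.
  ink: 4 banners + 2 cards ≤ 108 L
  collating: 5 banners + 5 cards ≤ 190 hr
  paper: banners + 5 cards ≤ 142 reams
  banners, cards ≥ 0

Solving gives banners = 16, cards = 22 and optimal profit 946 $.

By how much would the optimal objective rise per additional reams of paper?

0

At the optimum: ink uses 108 of 108 (binding); collating uses 190 of 190 (binding); paper uses 126 of 142 (slack = 16).
Slack constraints have shadow price 0 (complementary slackness).
From A_Bᵀ y = c: 4·y_ink + 5·y_collating = 33; 2·y_ink + 5·y_collating = 19.
→ y_ink = 7 and y_collating = 1.
Shadow price of paper = 0.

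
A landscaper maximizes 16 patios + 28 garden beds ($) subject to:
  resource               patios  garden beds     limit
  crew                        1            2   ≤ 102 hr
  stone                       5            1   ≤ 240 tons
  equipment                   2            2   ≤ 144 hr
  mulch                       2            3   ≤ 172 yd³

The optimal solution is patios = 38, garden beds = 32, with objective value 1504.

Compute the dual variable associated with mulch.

Check each constraint at x*: crew 102/102 (tight); stone 222/240 (slack 18); equipment 140/144 (slack 4); mulch 172/172 (tight).
Since stone, equipment are not tight, their duals are 0.
The binding rows give the dual system: 1·y_crew + 2·y_mulch = 16 and 2·y_crew + 3·y_mulch = 28.
→ y_crew = 8 and y_mulch = 4.
Shadow price of mulch = 4.

4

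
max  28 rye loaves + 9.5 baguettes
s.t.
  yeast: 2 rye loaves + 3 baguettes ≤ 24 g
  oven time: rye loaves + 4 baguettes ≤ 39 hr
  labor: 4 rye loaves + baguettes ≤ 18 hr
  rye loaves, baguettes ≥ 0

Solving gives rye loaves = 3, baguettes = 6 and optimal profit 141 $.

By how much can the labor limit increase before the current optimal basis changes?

30

Binding constraints: yeast, labor. The basis is B = [[2,3],[4,1]] with det -10.
Per unit increase in labor, x* moves by d = (0.3, -0.2).
The basis stays optimal until baguettes reaches 0; allowable increase = 30 hr.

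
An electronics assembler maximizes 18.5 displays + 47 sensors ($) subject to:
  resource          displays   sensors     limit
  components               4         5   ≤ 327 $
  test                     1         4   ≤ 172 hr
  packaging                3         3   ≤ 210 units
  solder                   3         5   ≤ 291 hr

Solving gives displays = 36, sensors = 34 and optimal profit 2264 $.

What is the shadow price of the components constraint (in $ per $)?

0

At the optimum: components uses 314 of 327 (slack = 13); test uses 172 of 172 (binding); packaging uses 210 of 210 (binding); solder uses 278 of 291 (slack = 13).
Slack constraints have shadow price 0 (complementary slackness).
Dual feasibility on the basic columns requires 1·y_test + 3·y_packaging = 18.5, 4·y_test + 3·y_packaging = 47.
→ y_test = 9.5 and y_packaging = 3.
Shadow price of components = 0.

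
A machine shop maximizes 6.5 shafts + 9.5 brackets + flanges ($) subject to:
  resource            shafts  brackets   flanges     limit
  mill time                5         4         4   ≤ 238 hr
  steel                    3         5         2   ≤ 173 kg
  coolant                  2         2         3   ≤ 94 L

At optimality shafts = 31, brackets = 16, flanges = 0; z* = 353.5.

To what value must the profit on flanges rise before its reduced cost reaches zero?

Check each constraint at x*: mill time 219/238 (slack 19); steel 173/173 (tight); coolant 94/94 (tight).
By complementary slackness, y = 0 for the non-binding constraint.
From A_Bᵀ y = c: 3·y_steel + 2·y_coolant = 6.5; 5·y_steel + 2·y_coolant = 9.5.
Solving: y_steel = 1.5, y_coolant = 1.
flanges enters the basis when its profit ≥ yᵀa₃ = 1.5·2 + 1·3 = 6.

6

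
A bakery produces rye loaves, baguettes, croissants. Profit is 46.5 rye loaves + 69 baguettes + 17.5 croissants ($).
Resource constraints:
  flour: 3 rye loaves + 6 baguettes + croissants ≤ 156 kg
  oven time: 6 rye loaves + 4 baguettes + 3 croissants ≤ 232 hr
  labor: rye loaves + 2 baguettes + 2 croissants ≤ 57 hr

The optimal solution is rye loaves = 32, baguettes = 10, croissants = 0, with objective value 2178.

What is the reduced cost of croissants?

-1

Binding: flour and oven time. Non-binding: labor (5 unused).
Since labor is not tight, its dual is 0.
From A_Bᵀ y = c: 3·y_flour + 6·y_oven time = 46.5; 6·y_flour + 4·y_oven time = 69.
→ y_flour = 9.5 and y_oven time = 3.
Reduced cost of croissants: c₃ − yᵀa₃ = 17.5 − (9.5·1 + 3·3) = 17.5 − 18.5 = -1.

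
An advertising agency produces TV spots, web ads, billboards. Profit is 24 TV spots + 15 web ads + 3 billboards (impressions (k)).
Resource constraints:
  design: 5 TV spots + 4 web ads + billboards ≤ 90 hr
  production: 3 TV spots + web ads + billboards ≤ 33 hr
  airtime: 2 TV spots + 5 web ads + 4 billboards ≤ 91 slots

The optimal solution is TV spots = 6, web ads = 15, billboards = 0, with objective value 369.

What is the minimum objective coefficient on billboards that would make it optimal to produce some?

6

Check each constraint at x*: design 90/90 (tight); production 33/33 (tight); airtime 87/91 (slack 4).
By complementary slackness, y = 0 for the non-binding constraint.
From A_Bᵀ y = c: 5·y_design + 3·y_production = 24; 4·y_design + 1·y_production = 15.
This yields shadow prices y_design = 3, y_production = 3.
billboards enters the basis when its profit ≥ yᵀa₃ = 3·1 + 3·1 = 6.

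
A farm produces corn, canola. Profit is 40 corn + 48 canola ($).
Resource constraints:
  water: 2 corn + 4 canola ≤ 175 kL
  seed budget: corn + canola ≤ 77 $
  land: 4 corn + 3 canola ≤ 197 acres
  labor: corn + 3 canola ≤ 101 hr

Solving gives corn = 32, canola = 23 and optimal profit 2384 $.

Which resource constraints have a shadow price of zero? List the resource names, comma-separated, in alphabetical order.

water: 156/175 (slack 19)
seed budget: 55/77 (slack 22)
land: 197/197 (binding)
labor: 101/101 (binding)
By complementary slackness, a constraint with positive slack has shadow price 0 → seed budget, water.

seed budget, water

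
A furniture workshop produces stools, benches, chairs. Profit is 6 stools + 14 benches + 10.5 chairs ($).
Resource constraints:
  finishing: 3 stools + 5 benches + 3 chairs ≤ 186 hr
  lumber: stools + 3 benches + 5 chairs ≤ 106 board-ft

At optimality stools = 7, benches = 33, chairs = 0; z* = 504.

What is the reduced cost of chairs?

At the optimum: finishing uses 186 of 186 (binding); lumber uses 106 of 106 (binding).
From A_Bᵀ y = c: 3·y_finishing + 1·y_lumber = 6; 5·y_finishing + 3·y_lumber = 14.
→ y_finishing = 1 and y_lumber = 3.
Reduced cost of chairs: c₃ − yᵀa₃ = 10.5 − (1·3 + 3·5) = 10.5 − 18 = -7.5.

-7.5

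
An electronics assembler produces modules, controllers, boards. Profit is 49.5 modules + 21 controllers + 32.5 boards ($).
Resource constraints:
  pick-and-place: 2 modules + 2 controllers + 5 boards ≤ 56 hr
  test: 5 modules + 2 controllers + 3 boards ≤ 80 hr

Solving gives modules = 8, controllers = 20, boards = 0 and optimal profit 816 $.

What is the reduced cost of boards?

-1

Check each constraint at x*: pick-and-place 56/56 (tight); test 80/80 (tight).
Dual feasibility on the basic columns requires 2·y_pick-and-place + 5·y_test = 49.5, 2·y_pick-and-place + 2·y_test = 21.
Solving: y_pick-and-place = 1, y_test = 9.5.
Reduced cost of boards: c₃ − yᵀa₃ = 32.5 − (1·5 + 9.5·3) = 32.5 − 33.5 = -1.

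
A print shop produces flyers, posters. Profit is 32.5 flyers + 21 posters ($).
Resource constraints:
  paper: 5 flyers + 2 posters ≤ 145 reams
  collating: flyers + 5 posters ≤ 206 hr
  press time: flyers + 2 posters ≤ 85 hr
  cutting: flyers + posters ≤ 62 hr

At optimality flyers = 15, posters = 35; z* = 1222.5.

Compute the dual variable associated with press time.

Check each constraint at x*: paper 145/145 (tight); collating 190/206 (slack 16); press time 85/85 (tight); cutting 50/62 (slack 12).
By complementary slackness, y = 0 for the non-binding constraints.
Dual feasibility on the basic columns requires 5·y_paper + 1·y_press time = 32.5, 2·y_paper + 2·y_press time = 21.
→ y_paper = 5.5 and y_press time = 5.
Shadow price of press time = 5.

5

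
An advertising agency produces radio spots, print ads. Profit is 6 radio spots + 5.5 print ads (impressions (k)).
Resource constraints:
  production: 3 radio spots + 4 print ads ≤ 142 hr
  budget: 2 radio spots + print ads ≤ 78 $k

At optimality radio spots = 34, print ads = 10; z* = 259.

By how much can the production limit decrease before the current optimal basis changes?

Binding constraints: production, budget. The basis is B = [[3,4],[2,1]] with det -5.
Per unit decrease in production, x* moves by d = (0.2, -0.4).
The basis stays optimal until print ads reaches 0; allowable decrease = 25 hr.

25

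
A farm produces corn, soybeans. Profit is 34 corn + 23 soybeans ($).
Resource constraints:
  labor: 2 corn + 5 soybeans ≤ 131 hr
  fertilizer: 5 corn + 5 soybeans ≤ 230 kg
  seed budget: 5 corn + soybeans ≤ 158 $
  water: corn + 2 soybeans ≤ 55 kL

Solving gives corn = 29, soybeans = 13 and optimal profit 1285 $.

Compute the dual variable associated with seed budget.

Binding: seed budget and water. Non-binding: labor (8 unused), fertilizer (20 unused).
Since labor, fertilizer are not tight, their duals are 0.
Dual feasibility on the basic columns requires 5·y_seed budget + 1·y_water = 34, 1·y_seed budget + 2·y_water = 23.
This yields shadow prices y_seed budget = 5, y_water = 9.
Shadow price of seed budget = 5.

5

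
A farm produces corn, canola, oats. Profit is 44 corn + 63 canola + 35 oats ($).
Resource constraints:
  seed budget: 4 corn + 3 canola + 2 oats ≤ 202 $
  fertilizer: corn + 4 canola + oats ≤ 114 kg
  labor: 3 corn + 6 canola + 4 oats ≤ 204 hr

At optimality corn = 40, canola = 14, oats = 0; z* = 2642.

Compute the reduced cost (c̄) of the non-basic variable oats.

-7

At the optimum: seed budget uses 202 of 202 (binding); fertilizer uses 96 of 114 (slack = 18); labor uses 204 of 204 (binding).
Since fertilizer is not tight, its dual is 0.
From A_Bᵀ y = c: 4·y_seed budget + 3·y_labor = 44; 3·y_seed budget + 6·y_labor = 63.
→ y_seed budget = 5 and y_labor = 8.
Reduced cost of oats: c₃ − yᵀa₃ = 35 − (5·2 + 8·4) = 35 − 42 = -7.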